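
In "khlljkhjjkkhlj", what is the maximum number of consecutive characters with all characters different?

4

add k: [k] len 1
add h: [k, h] len 2
add l: [k, h, l] len 3
add l (repeat l, move left end past it): [l] len 1
add j: [l, j] len 2
add k: [l, j, k] len 3
add h: [l, j, k, h] len 4
add j (repeat j, move left end past it): [k, h, j] len 3
add j (repeat j, move left end past it): [j] len 1
add k: [j, k] len 2
add k (repeat k, move left end past it): [k] len 1
add h: [k, h] len 2
add l: [k, h, l] len 3
add j: [k, h, l, j] len 4
Longest all-distinct length: 4.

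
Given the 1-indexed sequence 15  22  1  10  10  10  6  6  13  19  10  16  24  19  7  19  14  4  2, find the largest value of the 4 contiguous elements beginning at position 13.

24

Elements at indices 13..16: 24, 19, 7, 19
max(24, 19, 7, 19) = 24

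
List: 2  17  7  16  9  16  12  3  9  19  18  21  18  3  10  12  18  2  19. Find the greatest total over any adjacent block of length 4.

76

2 17 7 16 → sum 42
17 7 16 9 → sum 49
7 16 9 16 → sum 48
16 9 16 12 → sum 53
9 16 12 3 → sum 40
16 12 3 9 → sum 40
12 3 9 19 → sum 43
3 9 19 18 → sum 49
9 19 18 21 → sum 67
19 18 21 18 → sum 76
18 21 18 3 → sum 60
21 18 3 10 → sum 52
18 3 10 12 → sum 43
3 10 12 18 → sum 43
10 12 18 2 → sum 42
12 18 2 19 → sum 51
Greatest of these is 76.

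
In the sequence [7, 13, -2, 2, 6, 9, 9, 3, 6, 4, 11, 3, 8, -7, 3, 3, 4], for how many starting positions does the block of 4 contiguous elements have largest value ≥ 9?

(7, 13, -2, 2) → max 13  ≥ 9 ✓
(13, -2, 2, 6) → max 13  ≥ 9 ✓
(-2, 2, 6, 9) → max 9  ≥ 9 ✓
(2, 6, 9, 9) → max 9  ≥ 9 ✓
(6, 9, 9, 3) → max 9  ≥ 9 ✓
(9, 9, 3, 6) → max 9  ≥ 9 ✓
(9, 3, 6, 4) → max 9  ≥ 9 ✓
(3, 6, 4, 11) → max 11  ≥ 9 ✓
(6, 4, 11, 3) → max 11  ≥ 9 ✓
(4, 11, 3, 8) → max 11  ≥ 9 ✓
(11, 3, 8, -7) → max 11  ≥ 9 ✓
(3, 8, -7, 3) → max 8
(8, -7, 3, 3) → max 8
(-7, 3, 3, 4) → max 4
11 windows satisfy the condition.

11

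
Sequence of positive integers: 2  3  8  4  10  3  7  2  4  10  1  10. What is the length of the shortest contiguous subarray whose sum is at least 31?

Extend right; whenever the sum reaches 31, record the length and shrink from the left:
add 2: running sum 2 < 31
add 3: running sum 5 < 31
add 8: running sum 13 < 31
add 4: running sum 17 < 31
add 10: running sum 27 < 31
add 3: running sum 30 < 31
add 7: shortest ending here [8, 4, 10, 3, 7] sum 32, len 5
add 2: shortest ending here [8, 4, 10, 3, 7, 2] sum 34, len 6
add 4: shortest ending here [8, 4, 10, 3, 7, 2, 4] sum 38, len 7
add 10: shortest ending here [10, 3, 7, 2, 4, 10] sum 36, len 6
add 1: shortest ending here [10, 3, 7, 2, 4, 10, 1] sum 37, len 7
add 10: shortest ending here [7, 2, 4, 10, 1, 10] sum 34, len 6
Shortest qualifying length: 5.

5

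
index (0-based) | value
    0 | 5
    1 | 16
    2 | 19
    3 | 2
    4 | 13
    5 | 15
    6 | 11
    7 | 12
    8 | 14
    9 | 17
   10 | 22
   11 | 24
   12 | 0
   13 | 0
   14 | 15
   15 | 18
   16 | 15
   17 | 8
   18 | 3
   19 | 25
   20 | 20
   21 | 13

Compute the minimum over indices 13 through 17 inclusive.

Elements at indices 13..17: 0, 15, 18, 15, 8
min(0, 15, 18, 15, 8) = 0

0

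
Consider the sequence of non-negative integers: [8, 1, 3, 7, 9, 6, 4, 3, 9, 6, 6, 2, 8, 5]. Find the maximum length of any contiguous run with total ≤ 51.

9

Extend to the right; shrink from the left whenever the sum exceeds 51:
add 8: [8] sum 8, len 1
add 1: [8, 1] sum 9, len 2
add 3: [8, 1, 3] sum 12, len 3
add 7: [8, 1, 3, 7] sum 19, len 4
add 9: [8, 1, 3, 7, 9] sum 28, len 5
add 6: [8, 1, 3, 7, 9, 6] sum 34, len 6
add 4: [8, 1, 3, 7, 9, 6, 4] sum 38, len 7
add 3: [8, 1, 3, 7, 9, 6, 4, 3] sum 41, len 8
add 9: [8, 1, 3, 7, 9, 6, 4, 3, 9] sum 50, len 9
add 6: [1, 3, 7, 9, 6, 4, 3, 9, 6] sum 48, len 9
add 6: [7, 9, 6, 4, 3, 9, 6, 6] sum 50, len 8
add 2: [9, 6, 4, 3, 9, 6, 6, 2] sum 45, len 8
add 8: [6, 4, 3, 9, 6, 6, 2, 8] sum 44, len 8
add 5: [6, 4, 3, 9, 6, 6, 2, 8, 5] sum 49, len 9
Longest length seen: 9.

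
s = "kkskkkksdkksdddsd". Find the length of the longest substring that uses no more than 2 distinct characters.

add k: window [k] (1 distinct), len 1
add k: window [k, k] (1 distinct), len 2
add s: window [k, k, s] (2 distinct), len 3
add k: window [k, k, s, k] (2 distinct), len 4
add k: window [k, k, s, k, k] (2 distinct), len 5
add k: window [k, k, s, k, k, k] (2 distinct), len 6
add k: window [k, k, s, k, k, k, k] (2 distinct), len 7
add s: window [k, k, s, k, k, k, k, s] (2 distinct), len 8
add d: window [s, d] (2 distinct), len 2
add k: window [d, k] (2 distinct), len 2
add k: window [d, k, k] (2 distinct), len 3
add s: window [k, k, s] (2 distinct), len 3
add d: window [s, d] (2 distinct), len 2
add d: window [s, d, d] (2 distinct), len 3
add d: window [s, d, d, d] (2 distinct), len 4
add s: window [s, d, d, d, s] (2 distinct), len 5
add d: window [s, d, d, d, s, d] (2 distinct), len 6
Longest length with ≤2 distinct: 8.

8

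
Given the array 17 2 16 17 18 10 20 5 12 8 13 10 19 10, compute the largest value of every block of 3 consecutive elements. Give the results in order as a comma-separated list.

17 2 16 → max 17
2 16 17 → max 17
16 17 18 → max 18
17 18 10 → max 18
18 10 20 → max 20
10 20 5 → max 20
20 5 12 → max 20
5 12 8 → max 12
12 8 13 → max 13
8 13 10 → max 13
13 10 19 → max 19
10 19 10 → max 19

17, 17, 18, 18, 20, 20, 20, 12, 13, 13, 19, 19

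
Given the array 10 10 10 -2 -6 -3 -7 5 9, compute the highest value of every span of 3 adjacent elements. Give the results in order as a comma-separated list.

(10, 10, 10) → max 10
(10, 10, -2) → max 10
(10, -2, -6) → max 10
(-2, -6, -3) → max -2
(-6, -3, -7) → max -3
(-3, -7, 5) → max 5
(-7, 5, 9) → max 9

10, 10, 10, -2, -3, 5, 9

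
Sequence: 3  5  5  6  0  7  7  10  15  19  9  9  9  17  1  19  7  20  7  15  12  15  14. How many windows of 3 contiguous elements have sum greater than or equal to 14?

18

(3, 5, 5) → sum 13
(5, 5, 6) → sum 16  ≥ 14 ✓
(5, 6, 0) → sum 11
(6, 0, 7) → sum 13
(0, 7, 7) → sum 14  ≥ 14 ✓
(7, 7, 10) → sum 24  ≥ 14 ✓
(7, 10, 15) → sum 32  ≥ 14 ✓
(10, 15, 19) → sum 44  ≥ 14 ✓
(15, 19, 9) → sum 43  ≥ 14 ✓
(19, 9, 9) → sum 37  ≥ 14 ✓
(9, 9, 9) → sum 27  ≥ 14 ✓
(9, 9, 17) → sum 35  ≥ 14 ✓
(9, 17, 1) → sum 27  ≥ 14 ✓
(17, 1, 19) → sum 37  ≥ 14 ✓
(1, 19, 7) → sum 27  ≥ 14 ✓
(19, 7, 20) → sum 46  ≥ 14 ✓
(7, 20, 7) → sum 34  ≥ 14 ✓
(20, 7, 15) → sum 42  ≥ 14 ✓
(7, 15, 12) → sum 34  ≥ 14 ✓
(15, 12, 15) → sum 42  ≥ 14 ✓
(12, 15, 14) → sum 41  ≥ 14 ✓
18 windows satisfy the condition.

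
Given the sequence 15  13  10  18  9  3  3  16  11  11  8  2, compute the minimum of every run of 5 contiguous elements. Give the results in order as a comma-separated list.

9, 3, 3, 3, 3, 3, 3, 2

[15, 13, 10, 18, 9] → min 9
[13, 10, 18, 9, 3] → min 3
[10, 18, 9, 3, 3] → min 3
[18, 9, 3, 3, 16] → min 3
[9, 3, 3, 16, 11] → min 3
[3, 3, 16, 11, 11] → min 3
[3, 16, 11, 11, 8] → min 3
[16, 11, 11, 8, 2] → min 2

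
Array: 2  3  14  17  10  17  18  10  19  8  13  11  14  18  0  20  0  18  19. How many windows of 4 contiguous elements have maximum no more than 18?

8

2 3 14 17 → max 17  ≤ 18 ✓
3 14 17 10 → max 17  ≤ 18 ✓
14 17 10 17 → max 17  ≤ 18 ✓
17 10 17 18 → max 18  ≤ 18 ✓
10 17 18 10 → max 18  ≤ 18 ✓
17 18 10 19 → max 19
18 10 19 8 → max 19
10 19 8 13 → max 19
19 8 13 11 → max 19
8 13 11 14 → max 14  ≤ 18 ✓
13 11 14 18 → max 18  ≤ 18 ✓
11 14 18 0 → max 18  ≤ 18 ✓
14 18 0 20 → max 20
18 0 20 0 → max 20
0 20 0 18 → max 20
20 0 18 19 → max 20
8 windows satisfy the condition.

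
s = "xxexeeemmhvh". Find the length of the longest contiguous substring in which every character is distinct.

3

[x] len 1
[x] len 1
[x, e] len 2
[e, x] len 2
[x, e] len 2
[e] len 1
[e] len 1
[e, m] len 2
[m] len 1
[m, h] len 2
[m, h, v] len 3
[v, h] len 2
Longest all-distinct length: 3.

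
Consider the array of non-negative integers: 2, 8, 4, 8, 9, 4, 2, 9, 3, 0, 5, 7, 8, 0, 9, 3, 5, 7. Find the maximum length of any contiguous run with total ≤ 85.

16

[2] sum 2 len 1
[2, 8] sum 10 len 2
[2, 8, 4] sum 14 len 3
[2, 8, 4, 8] sum 22 len 4
[2, 8, 4, 8, 9] sum 31 len 5
[2, 8, 4, 8, 9, 4] sum 35 len 6
[2, 8, 4, 8, 9, 4, 2] sum 37 len 7
[2, 8, 4, 8, 9, 4, 2, 9] sum 46 len 8
[2, 8, 4, 8, 9, 4, 2, 9, 3] sum 49 len 9
[2, 8, 4, 8, 9, 4, 2, 9, 3, 0] sum 49 len 10
[2, 8, 4, 8, 9, 4, 2, 9, 3, 0, 5] sum 54 len 11
[2, 8, 4, 8, 9, 4, 2, 9, 3, 0, 5, 7] sum 61 len 12
[2, 8, 4, 8, 9, 4, 2, 9, 3, 0, 5, 7, 8] sum 69 len 13
[2, 8, 4, 8, 9, 4, 2, 9, 3, 0, 5, 7, 8, 0] sum 69 len 14
[2, 8, 4, 8, 9, 4, 2, 9, 3, 0, 5, 7, 8, 0, 9] sum 78 len 15
[2, 8, 4, 8, 9, 4, 2, 9, 3, 0, 5, 7, 8, 0, 9, 3] sum 81 len 16
[8, 4, 8, 9, 4, 2, 9, 3, 0, 5, 7, 8, 0, 9, 3, 5] sum 84 len 16
[4, 8, 9, 4, 2, 9, 3, 0, 5, 7, 8, 0, 9, 3, 5, 7] sum 83 len 16
Longest length seen: 16.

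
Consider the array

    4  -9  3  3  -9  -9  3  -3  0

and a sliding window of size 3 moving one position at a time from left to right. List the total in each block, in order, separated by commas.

-2, -3, -3, -15, -15, -9, 0

4 -9 3 → sum -2
-9 3 3 → sum -3
3 3 -9 → sum -3
3 -9 -9 → sum -15
-9 -9 3 → sum -15
-9 3 -3 → sum -9
3 -3 0 → sum 0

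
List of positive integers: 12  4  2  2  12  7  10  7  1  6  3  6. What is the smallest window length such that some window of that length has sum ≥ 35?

4

Extend right; whenever the sum reaches 35, record the length and shrink from the left:
add 12: running sum 12 < 35
add 4: running sum 16 < 35
add 2: running sum 18 < 35
add 2: running sum 20 < 35
add 12: running sum 32 < 35
end 5: [12, 4, 2, 2, 12, 7] sum 39, len 6
end 6: [4, 2, 2, 12, 7, 10] sum 37, len 6
end 7: [12, 7, 10, 7] sum 36, len 4
end 8: [12, 7, 10, 7, 1] sum 37, len 5
end 9: [12, 7, 10, 7, 1, 6] sum 43, len 6
end 10: [12, 7, 10, 7, 1, 6, 3] sum 46, len 7
end 11: [7, 10, 7, 1, 6, 3, 6] sum 40, len 7
Shortest qualifying length: 4.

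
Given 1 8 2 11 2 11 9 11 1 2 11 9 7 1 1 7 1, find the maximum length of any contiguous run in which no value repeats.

5

[1] len 1
[1, 8] len 2
[1, 8, 2] len 3
[1, 8, 2, 11] len 4
[11, 2] len 2
[2, 11] len 2
[2, 11, 9] len 3
[9, 11] len 2
[9, 11, 1] len 3
[9, 11, 1, 2] len 4
[1, 2, 11] len 3
[1, 2, 11, 9] len 4
[1, 2, 11, 9, 7] len 5
[2, 11, 9, 7, 1] len 5
[1] len 1
[1, 7] len 2
[7, 1] len 2
Longest all-distinct length: 5.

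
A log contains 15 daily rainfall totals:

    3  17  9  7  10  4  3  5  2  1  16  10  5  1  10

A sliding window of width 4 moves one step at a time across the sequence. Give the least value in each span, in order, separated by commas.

3, 7, 4, 3, 3, 2, 1, 1, 1, 1, 1, 1

[3, 17, 9, 7] → min 3
[17, 9, 7, 10] → min 7
[9, 7, 10, 4] → min 4
[7, 10, 4, 3] → min 3
[10, 4, 3, 5] → min 3
[4, 3, 5, 2] → min 2
[3, 5, 2, 1] → min 1
[5, 2, 1, 16] → min 1
[2, 1, 16, 10] → min 1
[1, 16, 10, 5] → min 1
[16, 10, 5, 1] → min 1
[10, 5, 1, 10] → min 1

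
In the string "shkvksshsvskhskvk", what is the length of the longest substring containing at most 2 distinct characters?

4

Extend right; when distinct count exceeds 2, shrink from the left:
add s: window [s] (1 distinct), len 1
add h: window [s, h] (2 distinct), len 2
add k: window [h, k] (2 distinct), len 2
add v: window [k, v] (2 distinct), len 2
add k: window [k, v, k] (2 distinct), len 3
add s: window [k, s] (2 distinct), len 2
add s: window [k, s, s] (2 distinct), len 3
add h: window [s, s, h] (2 distinct), len 3
add s: window [s, s, h, s] (2 distinct), len 4
add v: window [s, v] (2 distinct), len 2
add s: window [s, v, s] (2 distinct), len 3
add k: window [s, k] (2 distinct), len 2
add h: window [k, h] (2 distinct), len 2
add s: window [h, s] (2 distinct), len 2
add k: window [s, k] (2 distinct), len 2
add v: window [k, v] (2 distinct), len 2
add k: window [k, v, k] (2 distinct), len 3
Longest length with ≤2 distinct: 4.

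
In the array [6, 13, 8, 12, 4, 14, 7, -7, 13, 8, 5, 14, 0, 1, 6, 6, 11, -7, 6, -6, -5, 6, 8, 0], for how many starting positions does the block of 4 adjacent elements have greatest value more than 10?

16

6 13 8 12 → max 13  > 10 ✓
13 8 12 4 → max 13  > 10 ✓
8 12 4 14 → max 14  > 10 ✓
12 4 14 7 → max 14  > 10 ✓
4 14 7 -7 → max 14  > 10 ✓
14 7 -7 13 → max 14  > 10 ✓
7 -7 13 8 → max 13  > 10 ✓
-7 13 8 5 → max 13  > 10 ✓
13 8 5 14 → max 14  > 10 ✓
8 5 14 0 → max 14  > 10 ✓
5 14 0 1 → max 14  > 10 ✓
14 0 1 6 → max 14  > 10 ✓
0 1 6 6 → max 6
1 6 6 11 → max 11  > 10 ✓
6 6 11 -7 → max 11  > 10 ✓
6 11 -7 6 → max 11  > 10 ✓
11 -7 6 -6 → max 11  > 10 ✓
-7 6 -6 -5 → max 6
6 -6 -5 6 → max 6
-6 -5 6 8 → max 8
-5 6 8 0 → max 8
16 windows satisfy the condition.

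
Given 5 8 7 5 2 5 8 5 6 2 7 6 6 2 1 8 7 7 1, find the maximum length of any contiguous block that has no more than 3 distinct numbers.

Extend right; when distinct count exceeds 3, shrink from the left:
[5] 1 distinct, len 1
[5, 8] 2 distinct, len 2
[5, 8, 7] 3 distinct, len 3
[5, 8, 7, 5] 3 distinct, len 4
[7, 5, 2] 3 distinct, len 3
[7, 5, 2, 5] 3 distinct, len 4
[5, 2, 5, 8] 3 distinct, len 4
[5, 2, 5, 8, 5] 3 distinct, len 5
[5, 8, 5, 6] 3 distinct, len 4
[5, 6, 2] 3 distinct, len 3
[6, 2, 7] 3 distinct, len 3
[6, 2, 7, 6] 3 distinct, len 4
[6, 2, 7, 6, 6] 3 distinct, len 5
[6, 2, 7, 6, 6, 2] 3 distinct, len 6
[6, 6, 2, 1] 3 distinct, len 4
[2, 1, 8] 3 distinct, len 3
[1, 8, 7] 3 distinct, len 3
[1, 8, 7, 7] 3 distinct, len 4
[1, 8, 7, 7, 1] 3 distinct, len 5
Longest length with ≤3 distinct: 6.

6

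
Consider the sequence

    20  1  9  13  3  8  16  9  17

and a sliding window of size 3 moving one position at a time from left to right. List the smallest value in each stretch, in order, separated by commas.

1, 1, 3, 3, 3, 8, 9

[20, 1, 9] → min 1
[1, 9, 13] → min 1
[9, 13, 3] → min 3
[13, 3, 8] → min 3
[3, 8, 16] → min 3
[8, 16, 9] → min 8
[16, 9, 17] → min 9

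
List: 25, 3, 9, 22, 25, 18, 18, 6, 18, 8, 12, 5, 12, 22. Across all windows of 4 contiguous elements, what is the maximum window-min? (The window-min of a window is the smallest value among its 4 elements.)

Each size-4 window and its min:
25 3 9 22 → min 3
3 9 22 25 → min 3
9 22 25 18 → min 9
22 25 18 18 → min 18
25 18 18 6 → min 6
18 18 6 18 → min 6
18 6 18 8 → min 6
6 18 8 12 → min 6
18 8 12 5 → min 5
8 12 5 12 → min 5
12 5 12 22 → min 5
Maximum of these is 18.

18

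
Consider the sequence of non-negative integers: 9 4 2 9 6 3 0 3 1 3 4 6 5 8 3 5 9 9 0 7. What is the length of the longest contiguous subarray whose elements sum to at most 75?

16

→ 9: sum 9, len 1
→ 4: sum 13, len 2
→ 2: sum 15, len 3
→ 9: sum 24, len 4
→ 6: sum 30, len 5
→ 3: sum 33, len 6
→ 0: sum 33, len 7
→ 3: sum 36, len 8
→ 1: sum 37, len 9
→ 3: sum 40, len 10
→ 4: sum 44, len 11
→ 6: sum 50, len 12
→ 5: sum 55, len 13
→ 8: sum 63, len 14
→ 3: sum 66, len 15
→ 5: sum 71, len 16
→ 9 (dropped 9): sum 71, len 16
→ 9 (dropped 4, 2): sum 74, len 15
→ 0: sum 74, len 16
→ 7 (dropped 9): sum 72, len 16
Longest length seen: 16.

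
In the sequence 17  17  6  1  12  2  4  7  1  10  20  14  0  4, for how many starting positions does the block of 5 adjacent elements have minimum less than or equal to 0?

17 17 6 1 12 → min 1
17 6 1 12 2 → min 1
6 1 12 2 4 → min 1
1 12 2 4 7 → min 1
12 2 4 7 1 → min 1
2 4 7 1 10 → min 1
4 7 1 10 20 → min 1
7 1 10 20 14 → min 1
1 10 20 14 0 → min 0  ≤ 0 ✓
10 20 14 0 4 → min 0  ≤ 0 ✓
2 windows satisfy the condition.

2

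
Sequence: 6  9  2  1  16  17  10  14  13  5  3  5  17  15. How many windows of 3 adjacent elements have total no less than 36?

6 9 2 → sum 17
9 2 1 → sum 12
2 1 16 → sum 19
1 16 17 → sum 34
16 17 10 → sum 43  ≥ 36 ✓
17 10 14 → sum 41  ≥ 36 ✓
10 14 13 → sum 37  ≥ 36 ✓
14 13 5 → sum 32
13 5 3 → sum 21
5 3 5 → sum 13
3 5 17 → sum 25
5 17 15 → sum 37  ≥ 36 ✓
4 windows satisfy the condition.

4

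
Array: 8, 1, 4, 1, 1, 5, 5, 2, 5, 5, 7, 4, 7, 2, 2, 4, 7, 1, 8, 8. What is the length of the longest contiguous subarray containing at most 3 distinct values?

7

[8] 1 distinct, len 1
[8, 1] 2 distinct, len 2
[8, 1, 4] 3 distinct, len 3
[8, 1, 4, 1] 3 distinct, len 4
[8, 1, 4, 1, 1] 3 distinct, len 5
[1, 4, 1, 1, 5] 3 distinct, len 5
[1, 4, 1, 1, 5, 5] 3 distinct, len 6
[1, 1, 5, 5, 2] 3 distinct, len 5
[1, 1, 5, 5, 2, 5] 3 distinct, len 6
[1, 1, 5, 5, 2, 5, 5] 3 distinct, len 7
[5, 5, 2, 5, 5, 7] 3 distinct, len 6
[5, 5, 7, 4] 3 distinct, len 4
[5, 5, 7, 4, 7] 3 distinct, len 5
[7, 4, 7, 2] 3 distinct, len 4
[7, 4, 7, 2, 2] 3 distinct, len 5
[7, 4, 7, 2, 2, 4] 3 distinct, len 6
[7, 4, 7, 2, 2, 4, 7] 3 distinct, len 7
[4, 7, 1] 3 distinct, len 3
[7, 1, 8] 3 distinct, len 3
[7, 1, 8, 8] 3 distinct, len 4
Longest length with ≤3 distinct: 7.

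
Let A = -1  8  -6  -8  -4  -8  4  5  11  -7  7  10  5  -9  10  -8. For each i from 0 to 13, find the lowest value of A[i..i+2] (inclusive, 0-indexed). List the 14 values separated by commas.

Sliding a size-3 window across the 16 values:
-1 8 -6 → min -6
8 -6 -8 → min -8
-6 -8 -4 → min -8
-8 -4 -8 → min -8
-4 -8 4 → min -8
-8 4 5 → min -8
4 5 11 → min 4
5 11 -7 → min -7
11 -7 7 → min -7
-7 7 10 → min -7
7 10 5 → min 5
10 5 -9 → min -9
5 -9 10 → min -9
-9 10 -8 → min -9

-6, -8, -8, -8, -8, -8, 4, -7, -7, -7, 5, -9, -9, -9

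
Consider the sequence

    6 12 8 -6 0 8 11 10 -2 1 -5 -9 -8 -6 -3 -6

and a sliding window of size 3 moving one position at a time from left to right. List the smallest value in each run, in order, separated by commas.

6 12 8 → min 6
12 8 -6 → min -6
8 -6 0 → min -6
-6 0 8 → min -6
0 8 11 → min 0
8 11 10 → min 8
11 10 -2 → min -2
10 -2 1 → min -2
-2 1 -5 → min -5
1 -5 -9 → min -9
-5 -9 -8 → min -9
-9 -8 -6 → min -9
-8 -6 -3 → min -8
-6 -3 -6 → min -6

6, -6, -6, -6, 0, 8, -2, -2, -5, -9, -9, -9, -8, -6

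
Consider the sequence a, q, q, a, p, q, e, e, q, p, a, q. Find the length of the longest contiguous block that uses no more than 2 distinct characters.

[a] 1 distinct, len 1
[a, q] 2 distinct, len 2
[a, q, q] 2 distinct, len 3
[a, q, q, a] 2 distinct, len 4
[a, p] 2 distinct, len 2
[p, q] 2 distinct, len 2
[q, e] 2 distinct, len 2
[q, e, e] 2 distinct, len 3
[q, e, e, q] 2 distinct, len 4
[q, p] 2 distinct, len 2
[p, a] 2 distinct, len 2
[a, q] 2 distinct, len 2
Longest length with ≤2 distinct: 4.

4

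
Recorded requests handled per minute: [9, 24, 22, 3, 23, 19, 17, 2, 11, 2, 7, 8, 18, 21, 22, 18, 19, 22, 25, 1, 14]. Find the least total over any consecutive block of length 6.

47

Window sums for each of the 16 positions:
[9, 24, 22, 3, 23, 19] → sum 100
[24, 22, 3, 23, 19, 17] → sum 108
[22, 3, 23, 19, 17, 2] → sum 86
[3, 23, 19, 17, 2, 11] → sum 75
[23, 19, 17, 2, 11, 2] → sum 74
[19, 17, 2, 11, 2, 7] → sum 58
[17, 2, 11, 2, 7, 8] → sum 47
[2, 11, 2, 7, 8, 18] → sum 48
[11, 2, 7, 8, 18, 21] → sum 67
[2, 7, 8, 18, 21, 22] → sum 78
[7, 8, 18, 21, 22, 18] → sum 94
[8, 18, 21, 22, 18, 19] → sum 106
[18, 21, 22, 18, 19, 22] → sum 120
[21, 22, 18, 19, 22, 25] → sum 127
[22, 18, 19, 22, 25, 1] → sum 107
[18, 19, 22, 25, 1, 14] → sum 99
Least of these is 47.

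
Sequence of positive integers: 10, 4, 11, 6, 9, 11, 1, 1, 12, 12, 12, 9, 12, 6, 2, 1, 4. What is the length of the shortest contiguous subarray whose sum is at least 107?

13

add 10: running sum 10 < 107
add 4: running sum 14 < 107
add 11: running sum 25 < 107
add 6: running sum 31 < 107
add 9: running sum 40 < 107
add 11: running sum 51 < 107
add 1: running sum 52 < 107
add 1: running sum 53 < 107
add 12: running sum 65 < 107
add 12: running sum 77 < 107
add 12: running sum 89 < 107
add 9: running sum 98 < 107
end 12: [10, 4, 11, 6, 9, 11, 1, 1, 12, 12, 12, 9, 12] sum 110, len 13
end 13: [10, 4, 11, 6, 9, 11, 1, 1, 12, 12, 12, 9, 12, 6] sum 116, len 14
end 14: [4, 11, 6, 9, 11, 1, 1, 12, 12, 12, 9, 12, 6, 2] sum 108, len 14
end 15: [4, 11, 6, 9, 11, 1, 1, 12, 12, 12, 9, 12, 6, 2, 1] sum 109, len 15
end 16: [11, 6, 9, 11, 1, 1, 12, 12, 12, 9, 12, 6, 2, 1, 4] sum 109, len 15
Shortest qualifying length: 13.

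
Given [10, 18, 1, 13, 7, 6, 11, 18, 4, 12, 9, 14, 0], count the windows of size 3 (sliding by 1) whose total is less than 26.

[10, 18, 1] → sum 29
[18, 1, 13] → sum 32
[1, 13, 7] → sum 21  < 26 ✓
[13, 7, 6] → sum 26
[7, 6, 11] → sum 24  < 26 ✓
[6, 11, 18] → sum 35
[11, 18, 4] → sum 33
[18, 4, 12] → sum 34
[4, 12, 9] → sum 25  < 26 ✓
[12, 9, 14] → sum 35
[9, 14, 0] → sum 23  < 26 ✓
4 windows satisfy the condition.

4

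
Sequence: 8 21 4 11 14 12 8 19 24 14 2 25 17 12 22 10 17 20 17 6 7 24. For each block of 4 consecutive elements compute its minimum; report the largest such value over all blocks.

12

(8, 21, 4, 11) → min 4
(21, 4, 11, 14) → min 4
(4, 11, 14, 12) → min 4
(11, 14, 12, 8) → min 8
(14, 12, 8, 19) → min 8
(12, 8, 19, 24) → min 8
(8, 19, 24, 14) → min 8
(19, 24, 14, 2) → min 2
(24, 14, 2, 25) → min 2
(14, 2, 25, 17) → min 2
(2, 25, 17, 12) → min 2
(25, 17, 12, 22) → min 12
(17, 12, 22, 10) → min 10
(12, 22, 10, 17) → min 10
(22, 10, 17, 20) → min 10
(10, 17, 20, 17) → min 10
(17, 20, 17, 6) → min 6
(20, 17, 6, 7) → min 6
(17, 6, 7, 24) → min 6
Largest of these is 12.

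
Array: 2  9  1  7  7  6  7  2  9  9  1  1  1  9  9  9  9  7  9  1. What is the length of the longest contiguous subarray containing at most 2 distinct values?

9

[2] 1 distinct, len 1
[2, 9] 2 distinct, len 2
[9, 1] 2 distinct, len 2
[1, 7] 2 distinct, len 2
[1, 7, 7] 2 distinct, len 3
[7, 7, 6] 2 distinct, len 3
[7, 7, 6, 7] 2 distinct, len 4
[7, 2] 2 distinct, len 2
[2, 9] 2 distinct, len 2
[2, 9, 9] 2 distinct, len 3
[9, 9, 1] 2 distinct, len 3
[9, 9, 1, 1] 2 distinct, len 4
[9, 9, 1, 1, 1] 2 distinct, len 5
[9, 9, 1, 1, 1, 9] 2 distinct, len 6
[9, 9, 1, 1, 1, 9, 9] 2 distinct, len 7
[9, 9, 1, 1, 1, 9, 9, 9] 2 distinct, len 8
[9, 9, 1, 1, 1, 9, 9, 9, 9] 2 distinct, len 9
[9, 9, 9, 9, 7] 2 distinct, len 5
[9, 9, 9, 9, 7, 9] 2 distinct, len 6
[9, 1] 2 distinct, len 2
Longest length with ≤2 distinct: 9.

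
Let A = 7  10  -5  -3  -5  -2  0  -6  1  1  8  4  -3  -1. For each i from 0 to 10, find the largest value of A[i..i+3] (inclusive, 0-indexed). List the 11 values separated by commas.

[7, 10, -5, -3] → max 10
[10, -5, -3, -5] → max 10
[-5, -3, -5, -2] → max -2
[-3, -5, -2, 0] → max 0
[-5, -2, 0, -6] → max 0
[-2, 0, -6, 1] → max 1
[0, -6, 1, 1] → max 1
[-6, 1, 1, 8] → max 8
[1, 1, 8, 4] → max 8
[1, 8, 4, -3] → max 8
[8, 4, -3, -1] → max 8

10, 10, -2, 0, 0, 1, 1, 8, 8, 8, 8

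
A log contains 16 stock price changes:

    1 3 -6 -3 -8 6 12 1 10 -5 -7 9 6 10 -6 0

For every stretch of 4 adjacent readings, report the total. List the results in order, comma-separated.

1 3 -6 -3 → sum -5
3 -6 -3 -8 → sum -14
-6 -3 -8 6 → sum -11
-3 -8 6 12 → sum 7
-8 6 12 1 → sum 11
6 12 1 10 → sum 29
12 1 10 -5 → sum 18
1 10 -5 -7 → sum -1
10 -5 -7 9 → sum 7
-5 -7 9 6 → sum 3
-7 9 6 10 → sum 18
9 6 10 -6 → sum 19
6 10 -6 0 → sum 10

-5, -14, -11, 7, 11, 29, 18, -1, 7, 3, 18, 19, 10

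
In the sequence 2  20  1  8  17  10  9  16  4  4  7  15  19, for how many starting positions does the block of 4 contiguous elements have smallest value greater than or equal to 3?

7

2 20 1 8 → min 1
20 1 8 17 → min 1
1 8 17 10 → min 1
8 17 10 9 → min 8  ≥ 3 ✓
17 10 9 16 → min 9  ≥ 3 ✓
10 9 16 4 → min 4  ≥ 3 ✓
9 16 4 4 → min 4  ≥ 3 ✓
16 4 4 7 → min 4  ≥ 3 ✓
4 4 7 15 → min 4  ≥ 3 ✓
4 7 15 19 → min 4  ≥ 3 ✓
7 windows satisfy the condition.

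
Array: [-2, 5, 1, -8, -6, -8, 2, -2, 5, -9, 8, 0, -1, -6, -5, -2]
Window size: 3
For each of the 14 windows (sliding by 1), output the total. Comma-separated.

-2 5 1 → sum 4
5 1 -8 → sum -2
1 -8 -6 → sum -13
-8 -6 -8 → sum -22
-6 -8 2 → sum -12
-8 2 -2 → sum -8
2 -2 5 → sum 5
-2 5 -9 → sum -6
5 -9 8 → sum 4
-9 8 0 → sum -1
8 0 -1 → sum 7
0 -1 -6 → sum -7
-1 -6 -5 → sum -12
-6 -5 -2 → sum -13

4, -2, -13, -22, -12, -8, 5, -6, 4, -1, 7, -7, -12, -13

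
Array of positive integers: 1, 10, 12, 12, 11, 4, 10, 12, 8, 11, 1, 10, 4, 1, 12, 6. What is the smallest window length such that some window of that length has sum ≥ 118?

add 1: running sum 1 < 118
add 10: running sum 11 < 118
add 12: running sum 23 < 118
add 12: running sum 35 < 118
add 11: running sum 46 < 118
add 4: running sum 50 < 118
add 10: running sum 60 < 118
add 12: running sum 72 < 118
add 8: running sum 80 < 118
add 11: running sum 91 < 118
add 1: running sum 92 < 118
add 10: running sum 102 < 118
add 4: running sum 106 < 118
add 1: running sum 107 < 118
add 12: shortest ending here [10, 12, 12, 11, 4, 10, 12, 8, 11, 1, 10, 4, 1, 12] sum 118, len 14
add 6: shortest ending here [10, 12, 12, 11, 4, 10, 12, 8, 11, 1, 10, 4, 1, 12, 6] sum 124, len 15
Shortest qualifying length: 14.

14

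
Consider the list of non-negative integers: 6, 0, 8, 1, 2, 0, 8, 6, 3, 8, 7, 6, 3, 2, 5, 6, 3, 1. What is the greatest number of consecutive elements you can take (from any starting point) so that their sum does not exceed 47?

11

[6] sum 6 len 1
[6, 0] sum 6 len 2
[6, 0, 8] sum 14 len 3
[6, 0, 8, 1] sum 15 len 4
[6, 0, 8, 1, 2] sum 17 len 5
[6, 0, 8, 1, 2, 0] sum 17 len 6
[6, 0, 8, 1, 2, 0, 8] sum 25 len 7
[6, 0, 8, 1, 2, 0, 8, 6] sum 31 len 8
[6, 0, 8, 1, 2, 0, 8, 6, 3] sum 34 len 9
[6, 0, 8, 1, 2, 0, 8, 6, 3, 8] sum 42 len 10
[0, 8, 1, 2, 0, 8, 6, 3, 8, 7] sum 43 len 10
[1, 2, 0, 8, 6, 3, 8, 7, 6] sum 41 len 9
[1, 2, 0, 8, 6, 3, 8, 7, 6, 3] sum 44 len 10
[1, 2, 0, 8, 6, 3, 8, 7, 6, 3, 2] sum 46 len 11
[6, 3, 8, 7, 6, 3, 2, 5] sum 40 len 8
[6, 3, 8, 7, 6, 3, 2, 5, 6] sum 46 len 9
[3, 8, 7, 6, 3, 2, 5, 6, 3] sum 43 len 9
[3, 8, 7, 6, 3, 2, 5, 6, 3, 1] sum 44 len 10
Longest length seen: 11.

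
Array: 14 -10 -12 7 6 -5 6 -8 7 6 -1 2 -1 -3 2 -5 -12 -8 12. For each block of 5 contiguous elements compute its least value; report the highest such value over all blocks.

(14, -10, -12, 7, 6) → min -12
(-10, -12, 7, 6, -5) → min -12
(-12, 7, 6, -5, 6) → min -12
(7, 6, -5, 6, -8) → min -8
(6, -5, 6, -8, 7) → min -8
(-5, 6, -8, 7, 6) → min -8
(6, -8, 7, 6, -1) → min -8
(-8, 7, 6, -1, 2) → min -8
(7, 6, -1, 2, -1) → min -1
(6, -1, 2, -1, -3) → min -3
(-1, 2, -1, -3, 2) → min -3
(2, -1, -3, 2, -5) → min -5
(-1, -3, 2, -5, -12) → min -12
(-3, 2, -5, -12, -8) → min -12
(2, -5, -12, -8, 12) → min -12
Highest of these is -1.

-1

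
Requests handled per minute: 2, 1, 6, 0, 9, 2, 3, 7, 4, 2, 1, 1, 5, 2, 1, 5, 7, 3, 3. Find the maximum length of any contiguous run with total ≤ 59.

17

→ 2: sum 2, len 1
→ 1: sum 3, len 2
→ 6: sum 9, len 3
→ 0: sum 9, len 4
→ 9: sum 18, len 5
→ 2: sum 20, len 6
→ 3: sum 23, len 7
→ 7: sum 30, len 8
→ 4: sum 34, len 9
→ 2: sum 36, len 10
→ 1: sum 37, len 11
→ 1: sum 38, len 12
→ 5: sum 43, len 13
→ 2: sum 45, len 14
→ 1: sum 46, len 15
→ 5: sum 51, len 16
→ 7: sum 58, len 17
→ 3 (dropped 2): sum 59, len 17
→ 3 (dropped 1, 6): sum 55, len 16
Longest length seen: 17.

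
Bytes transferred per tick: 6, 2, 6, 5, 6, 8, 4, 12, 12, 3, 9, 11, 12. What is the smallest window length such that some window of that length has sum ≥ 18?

add 6: running sum 6 < 18
add 2: running sum 8 < 18
add 6: running sum 14 < 18
add 5: shortest ending here [6, 2, 6, 5] sum 19, len 4
add 6: shortest ending here [2, 6, 5, 6] sum 19, len 4
add 8: shortest ending here [5, 6, 8] sum 19, len 3
add 4: shortest ending here [6, 8, 4] sum 18, len 3
add 12: shortest ending here [8, 4, 12] sum 24, len 3
add 12: shortest ending here [12, 12] sum 24, len 2
add 3: shortest ending here [12, 12, 3] sum 27, len 3
add 9: shortest ending here [12, 3, 9] sum 24, len 3
add 11: shortest ending here [9, 11] sum 20, len 2
add 12: shortest ending here [11, 12] sum 23, len 2
Shortest qualifying length: 2.

2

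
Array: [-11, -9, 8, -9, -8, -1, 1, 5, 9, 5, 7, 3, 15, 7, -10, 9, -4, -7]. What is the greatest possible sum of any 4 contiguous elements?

(-11, -9, 8, -9) → sum -21
(-9, 8, -9, -8) → sum -18
(8, -9, -8, -1) → sum -10
(-9, -8, -1, 1) → sum -17
(-8, -1, 1, 5) → sum -3
(-1, 1, 5, 9) → sum 14
(1, 5, 9, 5) → sum 20
(5, 9, 5, 7) → sum 26
(9, 5, 7, 3) → sum 24
(5, 7, 3, 15) → sum 30
(7, 3, 15, 7) → sum 32
(3, 15, 7, -10) → sum 15
(15, 7, -10, 9) → sum 21
(7, -10, 9, -4) → sum 2
(-10, 9, -4, -7) → sum -12
Greatest of these is 32.

32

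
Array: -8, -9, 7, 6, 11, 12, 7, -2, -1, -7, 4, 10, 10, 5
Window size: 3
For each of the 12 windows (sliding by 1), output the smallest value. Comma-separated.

(-8, -9, 7) → min -9
(-9, 7, 6) → min -9
(7, 6, 11) → min 6
(6, 11, 12) → min 6
(11, 12, 7) → min 7
(12, 7, -2) → min -2
(7, -2, -1) → min -2
(-2, -1, -7) → min -7
(-1, -7, 4) → min -7
(-7, 4, 10) → min -7
(4, 10, 10) → min 4
(10, 10, 5) → min 5

-9, -9, 6, 6, 7, -2, -2, -7, -7, -7, 4, 5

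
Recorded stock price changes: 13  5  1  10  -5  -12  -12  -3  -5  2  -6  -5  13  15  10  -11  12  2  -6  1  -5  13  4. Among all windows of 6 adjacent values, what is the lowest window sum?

13 5 1 10 -5 -12 → sum 12
5 1 10 -5 -12 -12 → sum -13
1 10 -5 -12 -12 -3 → sum -21
10 -5 -12 -12 -3 -5 → sum -27
-5 -12 -12 -3 -5 2 → sum -35
-12 -12 -3 -5 2 -6 → sum -36
-12 -3 -5 2 -6 -5 → sum -29
-3 -5 2 -6 -5 13 → sum -4
-5 2 -6 -5 13 15 → sum 14
2 -6 -5 13 15 10 → sum 29
-6 -5 13 15 10 -11 → sum 16
-5 13 15 10 -11 12 → sum 34
13 15 10 -11 12 2 → sum 41
15 10 -11 12 2 -6 → sum 22
10 -11 12 2 -6 1 → sum 8
-11 12 2 -6 1 -5 → sum -7
12 2 -6 1 -5 13 → sum 17
2 -6 1 -5 13 4 → sum 9
Lowest of these is -36.

-36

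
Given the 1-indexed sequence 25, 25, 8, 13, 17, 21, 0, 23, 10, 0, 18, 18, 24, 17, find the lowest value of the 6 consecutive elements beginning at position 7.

0

Elements at indices 7..12: 0, 23, 10, 0, 18, 18
min(0, 23, 10, 0, 18, 18) = 0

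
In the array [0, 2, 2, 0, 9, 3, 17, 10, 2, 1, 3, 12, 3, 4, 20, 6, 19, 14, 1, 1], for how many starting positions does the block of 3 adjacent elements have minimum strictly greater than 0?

14

(0, 2, 2) → min 0
(2, 2, 0) → min 0
(2, 0, 9) → min 0
(0, 9, 3) → min 0
(9, 3, 17) → min 3  > 0 ✓
(3, 17, 10) → min 3  > 0 ✓
(17, 10, 2) → min 2  > 0 ✓
(10, 2, 1) → min 1  > 0 ✓
(2, 1, 3) → min 1  > 0 ✓
(1, 3, 12) → min 1  > 0 ✓
(3, 12, 3) → min 3  > 0 ✓
(12, 3, 4) → min 3  > 0 ✓
(3, 4, 20) → min 3  > 0 ✓
(4, 20, 6) → min 4  > 0 ✓
(20, 6, 19) → min 6  > 0 ✓
(6, 19, 14) → min 6  > 0 ✓
(19, 14, 1) → min 1  > 0 ✓
(14, 1, 1) → min 1  > 0 ✓
14 windows satisfy the condition.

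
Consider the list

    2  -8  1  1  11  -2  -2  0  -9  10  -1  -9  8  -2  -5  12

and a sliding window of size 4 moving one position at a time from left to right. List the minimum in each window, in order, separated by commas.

Sliding a size-4 window across the 16 values:
2 -8 1 1 → min -8
-8 1 1 11 → min -8
1 1 11 -2 → min -2
1 11 -2 -2 → min -2
11 -2 -2 0 → min -2
-2 -2 0 -9 → min -9
-2 0 -9 10 → min -9
0 -9 10 -1 → min -9
-9 10 -1 -9 → min -9
10 -1 -9 8 → min -9
-1 -9 8 -2 → min -9
-9 8 -2 -5 → min -9
8 -2 -5 12 → min -5

-8, -8, -2, -2, -2, -9, -9, -9, -9, -9, -9, -9, -5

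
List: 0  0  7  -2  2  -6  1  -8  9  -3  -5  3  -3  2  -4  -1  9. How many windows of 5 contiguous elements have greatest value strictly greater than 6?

(0, 0, 7, -2, 2) → max 7  > 6 ✓
(0, 7, -2, 2, -6) → max 7  > 6 ✓
(7, -2, 2, -6, 1) → max 7  > 6 ✓
(-2, 2, -6, 1, -8) → max 2
(2, -6, 1, -8, 9) → max 9  > 6 ✓
(-6, 1, -8, 9, -3) → max 9  > 6 ✓
(1, -8, 9, -3, -5) → max 9  > 6 ✓
(-8, 9, -3, -5, 3) → max 9  > 6 ✓
(9, -3, -5, 3, -3) → max 9  > 6 ✓
(-3, -5, 3, -3, 2) → max 3
(-5, 3, -3, 2, -4) → max 3
(3, -3, 2, -4, -1) → max 3
(-3, 2, -4, -1, 9) → max 9  > 6 ✓
9 windows satisfy the condition.

9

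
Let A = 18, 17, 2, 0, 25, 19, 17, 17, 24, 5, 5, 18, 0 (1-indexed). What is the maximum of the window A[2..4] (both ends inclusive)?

Elements at indices 2..4: 17, 2, 0
max(17, 2, 0) = 17

17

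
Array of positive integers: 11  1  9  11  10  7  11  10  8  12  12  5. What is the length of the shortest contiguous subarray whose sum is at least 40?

add 11: running sum 11 < 40
add 1: running sum 12 < 40
add 9: running sum 21 < 40
add 11: running sum 32 < 40
end 4: [11, 1, 9, 11, 10] sum 42, len 5
end 5: [11, 1, 9, 11, 10, 7] sum 49, len 6
end 6: [9, 11, 10, 7, 11] sum 48, len 5
end 7: [11, 10, 7, 11, 10] sum 49, len 5
end 8: [10, 7, 11, 10, 8] sum 46, len 5
end 9: [11, 10, 8, 12] sum 41, len 4
end 10: [10, 8, 12, 12] sum 42, len 4
end 11: [10, 8, 12, 12, 5] sum 47, len 5
Shortest qualifying length: 4.

4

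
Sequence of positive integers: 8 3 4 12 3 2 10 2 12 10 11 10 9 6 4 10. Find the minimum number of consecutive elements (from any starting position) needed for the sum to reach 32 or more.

Extend right; whenever the sum reaches 32, record the length and shrink from the left:
add 8: running sum 8 < 32
add 3: running sum 11 < 32
add 4: running sum 15 < 32
add 12: running sum 27 < 32
add 3: running sum 30 < 32
add 2: shortest ending here [8, 3, 4, 12, 3, 2] sum 32, len 6
add 10: shortest ending here [3, 4, 12, 3, 2, 10] sum 34, len 6
add 2: shortest ending here [4, 12, 3, 2, 10, 2] sum 33, len 6
add 12: shortest ending here [12, 3, 2, 10, 2, 12] sum 41, len 6
add 10: shortest ending here [10, 2, 12, 10] sum 34, len 4
add 11: shortest ending here [12, 10, 11] sum 33, len 3
add 10: shortest ending here [12, 10, 11, 10] sum 43, len 4
add 9: shortest ending here [10, 11, 10, 9] sum 40, len 4
add 6: shortest ending here [11, 10, 9, 6] sum 36, len 4
add 4: shortest ending here [11, 10, 9, 6, 4] sum 40, len 5
add 10: shortest ending here [10, 9, 6, 4, 10] sum 39, len 5
Shortest qualifying length: 3.

3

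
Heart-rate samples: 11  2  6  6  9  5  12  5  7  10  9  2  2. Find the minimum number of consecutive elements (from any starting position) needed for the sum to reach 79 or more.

11

add 11: running sum 11 < 79
add 2: running sum 13 < 79
add 6: running sum 19 < 79
add 6: running sum 25 < 79
add 9: running sum 34 < 79
add 5: running sum 39 < 79
add 12: running sum 51 < 79
add 5: running sum 56 < 79
add 7: running sum 63 < 79
add 10: running sum 73 < 79
end 10: [11, 2, 6, 6, 9, 5, 12, 5, 7, 10, 9] sum 82, len 11
end 11: [11, 2, 6, 6, 9, 5, 12, 5, 7, 10, 9, 2] sum 84, len 12
end 12: [11, 2, 6, 6, 9, 5, 12, 5, 7, 10, 9, 2, 2] sum 86, len 13
Shortest qualifying length: 11.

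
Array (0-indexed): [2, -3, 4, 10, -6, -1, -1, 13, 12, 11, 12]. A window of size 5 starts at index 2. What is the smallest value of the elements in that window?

-6

Elements at indices 2..6: 4, 10, -6, -1, -1
min(4, 10, -6, -1, -1) = -6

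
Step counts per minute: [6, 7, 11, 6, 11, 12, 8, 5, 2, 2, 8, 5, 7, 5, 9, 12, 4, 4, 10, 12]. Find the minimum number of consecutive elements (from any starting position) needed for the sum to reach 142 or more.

add 6: running sum 6 < 142
add 7: running sum 13 < 142
add 11: running sum 24 < 142
add 6: running sum 30 < 142
add 11: running sum 41 < 142
add 12: running sum 53 < 142
add 8: running sum 61 < 142
add 5: running sum 66 < 142
add 2: running sum 68 < 142
add 2: running sum 70 < 142
add 8: running sum 78 < 142
add 5: running sum 83 < 142
add 7: running sum 90 < 142
add 5: running sum 95 < 142
add 9: running sum 104 < 142
add 12: running sum 116 < 142
add 4: running sum 120 < 142
add 4: running sum 124 < 142
add 10: running sum 134 < 142
end 19: [6, 7, 11, 6, 11, 12, 8, 5, 2, 2, 8, 5, 7, 5, 9, 12, 4, 4, 10, 12] sum 146, len 20
Shortest qualifying length: 20.

20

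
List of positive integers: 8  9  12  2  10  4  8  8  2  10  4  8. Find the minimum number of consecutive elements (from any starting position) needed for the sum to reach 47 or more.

add 8: running sum 8 < 47
add 9: running sum 17 < 47
add 12: running sum 29 < 47
add 2: running sum 31 < 47
add 10: running sum 41 < 47
add 4: running sum 45 < 47
end 6: [8, 9, 12, 2, 10, 4, 8] sum 53, len 7
end 7: [9, 12, 2, 10, 4, 8, 8] sum 53, len 7
end 8: [9, 12, 2, 10, 4, 8, 8, 2] sum 55, len 8
end 9: [12, 2, 10, 4, 8, 8, 2, 10] sum 56, len 8
end 10: [2, 10, 4, 8, 8, 2, 10, 4] sum 48, len 8
end 11: [10, 4, 8, 8, 2, 10, 4, 8] sum 54, len 8
Shortest qualifying length: 7.

7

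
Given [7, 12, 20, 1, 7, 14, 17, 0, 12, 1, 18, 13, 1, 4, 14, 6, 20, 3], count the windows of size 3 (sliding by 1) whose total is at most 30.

[7, 12, 20] → sum 39
[12, 20, 1] → sum 33
[20, 1, 7] → sum 28  ≤ 30 ✓
[1, 7, 14] → sum 22  ≤ 30 ✓
[7, 14, 17] → sum 38
[14, 17, 0] → sum 31
[17, 0, 12] → sum 29  ≤ 30 ✓
[0, 12, 1] → sum 13  ≤ 30 ✓
[12, 1, 18] → sum 31
[1, 18, 13] → sum 32
[18, 13, 1] → sum 32
[13, 1, 4] → sum 18  ≤ 30 ✓
[1, 4, 14] → sum 19  ≤ 30 ✓
[4, 14, 6] → sum 24  ≤ 30 ✓
[14, 6, 20] → sum 40
[6, 20, 3] → sum 29  ≤ 30 ✓
8 windows satisfy the condition.

8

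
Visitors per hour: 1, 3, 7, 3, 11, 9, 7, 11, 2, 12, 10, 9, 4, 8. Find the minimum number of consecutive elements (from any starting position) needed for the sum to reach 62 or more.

7

add 1: running sum 1 < 62
add 3: running sum 4 < 62
add 7: running sum 11 < 62
add 3: running sum 14 < 62
add 11: running sum 25 < 62
add 9: running sum 34 < 62
add 7: running sum 41 < 62
add 11: running sum 52 < 62
add 2: running sum 54 < 62
end 9: [7, 3, 11, 9, 7, 11, 2, 12] sum 62, len 8
end 10: [11, 9, 7, 11, 2, 12, 10] sum 62, len 7
end 11: [11, 9, 7, 11, 2, 12, 10, 9] sum 71, len 8
end 12: [9, 7, 11, 2, 12, 10, 9, 4] sum 64, len 8
end 13: [7, 11, 2, 12, 10, 9, 4, 8] sum 63, len 8
Shortest qualifying length: 7.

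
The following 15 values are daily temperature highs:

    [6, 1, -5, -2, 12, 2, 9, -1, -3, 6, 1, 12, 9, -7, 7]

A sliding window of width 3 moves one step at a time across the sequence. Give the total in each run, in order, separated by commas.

6 1 -5 → sum 2
1 -5 -2 → sum -6
-5 -2 12 → sum 5
-2 12 2 → sum 12
12 2 9 → sum 23
2 9 -1 → sum 10
9 -1 -3 → sum 5
-1 -3 6 → sum 2
-3 6 1 → sum 4
6 1 12 → sum 19
1 12 9 → sum 22
12 9 -7 → sum 14
9 -7 7 → sum 9

2, -6, 5, 12, 23, 10, 5, 2, 4, 19, 22, 14, 9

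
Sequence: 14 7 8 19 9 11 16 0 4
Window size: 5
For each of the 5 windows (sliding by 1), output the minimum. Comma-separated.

Sliding a size-5 window across the 9 values:
14 7 8 19 9 → min 7
7 8 19 9 11 → min 7
8 19 9 11 16 → min 8
19 9 11 16 0 → min 0
9 11 16 0 4 → min 0

7, 7, 8, 0, 0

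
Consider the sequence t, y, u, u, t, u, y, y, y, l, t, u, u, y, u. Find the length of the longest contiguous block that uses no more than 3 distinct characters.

add t: window [t] (1 distinct), len 1
add y: window [t, y] (2 distinct), len 2
add u: window [t, y, u] (3 distinct), len 3
add u: window [t, y, u, u] (3 distinct), len 4
add t: window [t, y, u, u, t] (3 distinct), len 5
add u: window [t, y, u, u, t, u] (3 distinct), len 6
add y: window [t, y, u, u, t, u, y] (3 distinct), len 7
add y: window [t, y, u, u, t, u, y, y] (3 distinct), len 8
add y: window [t, y, u, u, t, u, y, y, y] (3 distinct), len 9
add l: window [u, y, y, y, l] (3 distinct), len 5
add t: window [y, y, y, l, t] (3 distinct), len 5
add u: window [l, t, u] (3 distinct), len 3
add u: window [l, t, u, u] (3 distinct), len 4
add y: window [t, u, u, y] (3 distinct), len 4
add u: window [t, u, u, y, u] (3 distinct), len 5
Longest length with ≤3 distinct: 9.

9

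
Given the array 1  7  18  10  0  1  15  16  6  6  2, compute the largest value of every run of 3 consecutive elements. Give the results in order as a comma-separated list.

1 7 18 → max 18
7 18 10 → max 18
18 10 0 → max 18
10 0 1 → max 10
0 1 15 → max 15
1 15 16 → max 16
15 16 6 → max 16
16 6 6 → max 16
6 6 2 → max 6

18, 18, 18, 10, 15, 16, 16, 16, 6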